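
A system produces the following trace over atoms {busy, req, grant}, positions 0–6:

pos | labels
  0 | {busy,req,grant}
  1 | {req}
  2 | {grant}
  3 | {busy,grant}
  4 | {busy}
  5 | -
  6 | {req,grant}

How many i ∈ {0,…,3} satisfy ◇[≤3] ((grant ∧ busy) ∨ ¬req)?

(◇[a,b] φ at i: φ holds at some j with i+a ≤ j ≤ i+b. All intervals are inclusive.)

Evaluate at each i in [0,3]:
  i=0: ✓ (witness j=0)
  i=1: ✓ (witness j=2)
  i=2: ✓ (witness j=2)
  i=3: ✓ (witness j=3)
Positions where it holds: {0, 1, 2, 3} → 4.

4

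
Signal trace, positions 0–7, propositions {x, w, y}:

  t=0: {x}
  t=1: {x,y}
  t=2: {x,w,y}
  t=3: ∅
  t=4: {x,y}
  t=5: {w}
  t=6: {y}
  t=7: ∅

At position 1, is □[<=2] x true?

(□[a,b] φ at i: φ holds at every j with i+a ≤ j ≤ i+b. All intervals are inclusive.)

Check x at every j in [1,3]:
  j=1: true
  j=2: true
  j=3: false
Fails at j=3 → formula fails.

Does not hold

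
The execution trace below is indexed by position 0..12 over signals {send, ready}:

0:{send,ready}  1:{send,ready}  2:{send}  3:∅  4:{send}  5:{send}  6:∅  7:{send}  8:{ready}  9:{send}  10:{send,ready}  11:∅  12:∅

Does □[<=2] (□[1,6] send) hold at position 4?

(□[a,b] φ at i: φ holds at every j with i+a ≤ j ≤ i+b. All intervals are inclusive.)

Check □[1,6] send at every j in [4,6]:
  j=4: fails at 6
  j=5: fails at 6
  j=6: fails at 8
Fails at j=4 → formula fails.

No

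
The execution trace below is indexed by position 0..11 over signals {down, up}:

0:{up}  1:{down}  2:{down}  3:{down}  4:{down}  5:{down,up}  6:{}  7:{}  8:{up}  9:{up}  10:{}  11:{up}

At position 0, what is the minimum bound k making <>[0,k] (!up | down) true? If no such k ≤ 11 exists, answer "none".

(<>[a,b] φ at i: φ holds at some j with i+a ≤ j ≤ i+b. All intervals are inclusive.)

1

Scan j = 0,1,… for (!up | down):
  j=0: fails
  j=1: holds
First hit at j=1, so smallest k = 1-0 = 1.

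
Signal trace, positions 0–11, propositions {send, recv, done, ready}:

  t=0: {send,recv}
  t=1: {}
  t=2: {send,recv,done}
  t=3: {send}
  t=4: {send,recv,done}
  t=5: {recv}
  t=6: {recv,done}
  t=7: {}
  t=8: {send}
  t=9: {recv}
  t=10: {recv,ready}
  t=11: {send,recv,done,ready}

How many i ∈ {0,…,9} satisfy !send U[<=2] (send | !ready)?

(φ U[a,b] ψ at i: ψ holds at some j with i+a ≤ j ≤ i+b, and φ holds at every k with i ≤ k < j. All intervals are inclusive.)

10

Evaluate at each i in [0,9]:
  i=0: ✓ (rhs at j=0)
  i=1: ✓ (rhs at j=1)
  i=2: ✓ (rhs at j=2)
  i=3: ✓ (rhs at j=3)
  i=4: ✓ (rhs at j=4)
  i=5: ✓ (rhs at j=5)
  i=6: ✓ (rhs at j=6)
  i=7: ✓ (rhs at j=7)
  i=8: ✓ (rhs at j=8)
  i=9: ✓ (rhs at j=9)
Positions where it holds: {0, 1, 2, 3, 4, 5, 6, 7, 8, 9} → 10.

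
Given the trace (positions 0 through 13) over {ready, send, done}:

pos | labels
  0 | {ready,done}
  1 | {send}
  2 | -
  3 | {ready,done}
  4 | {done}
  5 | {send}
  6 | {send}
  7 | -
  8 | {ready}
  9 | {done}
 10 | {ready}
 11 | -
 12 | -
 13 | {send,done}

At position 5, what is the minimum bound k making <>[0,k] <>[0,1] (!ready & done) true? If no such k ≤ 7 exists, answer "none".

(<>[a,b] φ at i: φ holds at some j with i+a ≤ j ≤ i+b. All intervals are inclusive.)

3

Scan j = 5,6,… for <>[0,1] (!ready & done):
  j=5: fails
  j=6: fails
  j=7: fails
  j=8: holds
First hit at j=8, so smallest k = 8-5 = 3.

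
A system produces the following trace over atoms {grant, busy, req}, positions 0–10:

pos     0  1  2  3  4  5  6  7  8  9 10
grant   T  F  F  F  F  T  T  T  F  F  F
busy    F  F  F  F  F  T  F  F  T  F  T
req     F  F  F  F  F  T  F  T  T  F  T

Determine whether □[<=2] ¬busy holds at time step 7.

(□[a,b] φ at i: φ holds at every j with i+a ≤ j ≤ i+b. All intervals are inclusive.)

No

Check ¬busy at every j in [7,9]:
  j=7: true
  j=8: false
  j=9: true
Fails at j=8 → formula fails.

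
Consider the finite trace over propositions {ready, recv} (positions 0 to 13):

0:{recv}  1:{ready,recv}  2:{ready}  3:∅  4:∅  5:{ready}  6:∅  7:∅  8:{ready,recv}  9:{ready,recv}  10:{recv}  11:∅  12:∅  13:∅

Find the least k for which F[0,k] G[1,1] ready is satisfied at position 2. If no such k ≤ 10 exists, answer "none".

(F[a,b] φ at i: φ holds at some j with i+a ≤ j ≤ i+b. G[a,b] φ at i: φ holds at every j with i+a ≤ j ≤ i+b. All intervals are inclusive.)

2

Scan j = 2,3,… for G[1,1] ready:
  j=2: fails
  j=3: fails
  j=4: holds
First hit at j=4, so smallest k = 4-2 = 2.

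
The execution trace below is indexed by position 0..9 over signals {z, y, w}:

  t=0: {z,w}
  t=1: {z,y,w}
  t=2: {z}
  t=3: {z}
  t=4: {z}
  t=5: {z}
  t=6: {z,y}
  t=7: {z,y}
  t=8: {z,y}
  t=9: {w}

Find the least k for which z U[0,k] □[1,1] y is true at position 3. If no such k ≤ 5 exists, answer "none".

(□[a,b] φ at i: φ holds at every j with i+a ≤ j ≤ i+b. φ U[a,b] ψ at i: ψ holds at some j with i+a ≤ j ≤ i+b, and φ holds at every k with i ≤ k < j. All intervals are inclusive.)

2

Need earliest j ≥ 3 with □[1,1] y, and z at every k in [3,j-1].
  j=3: rhs fails.
  j=4: rhs fails.
  j=5: rhs holds; lhs holds on [3,4]. k = 2.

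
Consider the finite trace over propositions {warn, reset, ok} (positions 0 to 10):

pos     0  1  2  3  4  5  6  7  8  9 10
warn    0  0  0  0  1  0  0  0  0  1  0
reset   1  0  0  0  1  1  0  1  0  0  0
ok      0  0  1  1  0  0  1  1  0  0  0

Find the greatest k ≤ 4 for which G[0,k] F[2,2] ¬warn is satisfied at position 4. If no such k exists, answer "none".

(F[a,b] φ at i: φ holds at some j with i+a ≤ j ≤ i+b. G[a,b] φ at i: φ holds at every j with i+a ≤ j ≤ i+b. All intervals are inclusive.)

2

F[2,2] ¬warn must hold from j=4 onward; find where it first fails.
  j=4: holds
  j=5: holds
  j=6: holds
  j=7: fails
Holds on [4,6], so largest k = 2.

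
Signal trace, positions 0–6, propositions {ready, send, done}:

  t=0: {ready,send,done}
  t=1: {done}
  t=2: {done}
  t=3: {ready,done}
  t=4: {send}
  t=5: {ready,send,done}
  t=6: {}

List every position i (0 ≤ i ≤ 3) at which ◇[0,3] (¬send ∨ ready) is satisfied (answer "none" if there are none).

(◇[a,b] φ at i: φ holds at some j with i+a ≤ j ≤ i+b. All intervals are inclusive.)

Evaluate at each i in [0,3]:
  i=0: ✓ (witness j=0)
  i=1: ✓ (witness j=1)
  i=2: ✓ (witness j=2)
  i=3: ✓ (witness j=3)

0, 1, 2, 3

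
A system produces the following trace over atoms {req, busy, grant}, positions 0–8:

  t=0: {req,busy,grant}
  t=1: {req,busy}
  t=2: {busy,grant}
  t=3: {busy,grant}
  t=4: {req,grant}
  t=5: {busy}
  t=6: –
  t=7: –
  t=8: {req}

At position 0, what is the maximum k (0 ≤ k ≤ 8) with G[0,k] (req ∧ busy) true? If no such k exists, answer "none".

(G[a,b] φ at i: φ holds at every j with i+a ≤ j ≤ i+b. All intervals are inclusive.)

(req ∧ busy) must hold from j=0 onward; find where it first fails.
  j=0: holds
  j=1: holds
  j=2: fails
Holds on [0,1], so largest k = 1.

1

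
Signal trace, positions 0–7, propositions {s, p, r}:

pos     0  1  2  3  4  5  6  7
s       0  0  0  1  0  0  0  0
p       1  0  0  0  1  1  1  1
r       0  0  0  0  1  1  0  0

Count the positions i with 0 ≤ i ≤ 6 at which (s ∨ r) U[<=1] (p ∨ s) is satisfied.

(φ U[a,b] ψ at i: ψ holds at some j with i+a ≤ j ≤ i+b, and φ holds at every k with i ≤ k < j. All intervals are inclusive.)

Evaluate at each i in [0,6]:
  i=0: ✓ (rhs at j=0)
  i=1: ✗ (no rhs in [1,2])
  i=2: ✗ (lhs fails at k=2 before rhs at j=3)
  i=3: ✓ (rhs at j=3)
  i=4: ✓ (rhs at j=4)
  i=5: ✓ (rhs at j=5)
  i=6: ✓ (rhs at j=6)
Positions where it holds: {0, 3, 4, 5, 6} → 5.

5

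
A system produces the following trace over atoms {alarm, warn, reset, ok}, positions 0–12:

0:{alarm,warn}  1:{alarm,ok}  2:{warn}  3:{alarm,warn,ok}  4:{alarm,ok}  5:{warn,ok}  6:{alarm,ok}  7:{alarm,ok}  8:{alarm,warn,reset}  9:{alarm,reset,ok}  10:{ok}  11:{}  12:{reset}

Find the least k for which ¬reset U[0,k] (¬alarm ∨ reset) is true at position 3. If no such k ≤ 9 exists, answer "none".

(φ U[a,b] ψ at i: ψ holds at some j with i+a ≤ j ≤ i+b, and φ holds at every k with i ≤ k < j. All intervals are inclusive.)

Need earliest j ≥ 3 with (¬alarm ∨ reset), and ¬reset at every k in [3,j-1].
  j=3: rhs fails.
  j=4: rhs fails.
  j=5: rhs holds; lhs holds on [3,4]. k = 2.

2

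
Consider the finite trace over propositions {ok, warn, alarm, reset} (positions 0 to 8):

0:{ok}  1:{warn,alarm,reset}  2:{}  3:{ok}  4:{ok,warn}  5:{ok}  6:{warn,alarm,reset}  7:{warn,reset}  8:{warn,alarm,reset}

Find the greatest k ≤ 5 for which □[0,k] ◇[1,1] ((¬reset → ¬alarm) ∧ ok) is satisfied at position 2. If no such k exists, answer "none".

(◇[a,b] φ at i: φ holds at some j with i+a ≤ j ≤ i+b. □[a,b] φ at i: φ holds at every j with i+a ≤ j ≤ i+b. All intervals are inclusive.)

◇[1,1] ((¬reset → ¬alarm) ∧ ok) must hold from j=2 onward; find where it first fails.
  j=2: holds
  j=3: holds
  j=4: holds
  j=5: fails
Holds on [2,4], so largest k = 2.

2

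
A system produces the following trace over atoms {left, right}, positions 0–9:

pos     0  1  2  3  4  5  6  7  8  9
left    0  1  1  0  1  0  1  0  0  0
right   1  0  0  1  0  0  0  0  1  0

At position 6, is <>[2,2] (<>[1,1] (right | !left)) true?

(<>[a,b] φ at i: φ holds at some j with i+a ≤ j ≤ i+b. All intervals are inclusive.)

Check <>[1,1] (right | !left) at each j in [8,8]:
  j=8: holds (witness at 9)
Found at j=8 → formula holds.

Holds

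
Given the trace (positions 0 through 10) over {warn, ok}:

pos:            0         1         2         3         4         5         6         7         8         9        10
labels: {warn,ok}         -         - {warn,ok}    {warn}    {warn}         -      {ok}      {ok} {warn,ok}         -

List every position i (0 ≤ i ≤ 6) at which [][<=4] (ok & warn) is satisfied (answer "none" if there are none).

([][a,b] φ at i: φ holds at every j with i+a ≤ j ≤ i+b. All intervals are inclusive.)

none

Evaluate at each i in [0,6]:
  i=0: ✗ (fails at j=1)
  i=1: ✗ (fails at j=1)
  i=2: ✗ (fails at j=2)
  i=3: ✗ (fails at j=4)
  i=4: ✗ (fails at j=4)
  i=5: ✗ (fails at j=5)
  i=6: ✗ (fails at j=6)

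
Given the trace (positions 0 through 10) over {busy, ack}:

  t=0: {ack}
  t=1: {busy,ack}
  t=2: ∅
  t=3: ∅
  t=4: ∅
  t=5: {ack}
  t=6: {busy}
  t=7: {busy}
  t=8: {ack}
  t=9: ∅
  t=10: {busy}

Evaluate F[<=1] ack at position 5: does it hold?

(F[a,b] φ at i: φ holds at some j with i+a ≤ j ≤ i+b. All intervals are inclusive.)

Yes

Check ack at each j in [5,6]:
  j=5: true
  j=6: false
Found at j=5 → formula holds.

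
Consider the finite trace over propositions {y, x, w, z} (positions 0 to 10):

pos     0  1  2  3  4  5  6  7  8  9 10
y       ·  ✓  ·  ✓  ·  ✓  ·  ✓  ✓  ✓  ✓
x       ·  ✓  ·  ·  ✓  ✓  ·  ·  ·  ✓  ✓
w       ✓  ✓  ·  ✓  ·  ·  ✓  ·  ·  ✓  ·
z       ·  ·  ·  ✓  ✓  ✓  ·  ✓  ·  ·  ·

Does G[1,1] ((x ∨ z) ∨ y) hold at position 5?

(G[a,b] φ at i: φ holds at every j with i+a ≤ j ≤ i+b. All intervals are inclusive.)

Check ((x ∨ z) ∨ y) at every j in [6,6]:
  j=6: false
Fails at j=6 → formula fails.

Does not hold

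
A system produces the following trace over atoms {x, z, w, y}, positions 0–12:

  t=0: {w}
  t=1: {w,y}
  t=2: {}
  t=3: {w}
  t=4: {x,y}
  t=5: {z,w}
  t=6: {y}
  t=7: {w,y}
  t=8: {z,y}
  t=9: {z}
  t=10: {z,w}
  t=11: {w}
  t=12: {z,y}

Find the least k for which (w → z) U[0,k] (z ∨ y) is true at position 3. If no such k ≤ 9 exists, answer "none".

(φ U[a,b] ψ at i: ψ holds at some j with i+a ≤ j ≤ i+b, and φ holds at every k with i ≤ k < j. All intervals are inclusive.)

Need earliest j ≥ 3 with (z ∨ y), and (w → z) at every k in [3,j-1].
  j=3: rhs fails.
  j=4: rhs holds but lhs fails at k=3.
  j=5: rhs holds but lhs fails at k=3.
  j=6: rhs holds but lhs fails at k=3.
  j=7: rhs holds but lhs fails at k=3.
  j=8: rhs holds but lhs fails at k=3.
  j=9: rhs holds but lhs fails at k=3.
  j=10: rhs holds but lhs fails at k=3.
  j=11: rhs fails.
  j=12: rhs holds but lhs fails at k=3.
No witness within the range → none.

none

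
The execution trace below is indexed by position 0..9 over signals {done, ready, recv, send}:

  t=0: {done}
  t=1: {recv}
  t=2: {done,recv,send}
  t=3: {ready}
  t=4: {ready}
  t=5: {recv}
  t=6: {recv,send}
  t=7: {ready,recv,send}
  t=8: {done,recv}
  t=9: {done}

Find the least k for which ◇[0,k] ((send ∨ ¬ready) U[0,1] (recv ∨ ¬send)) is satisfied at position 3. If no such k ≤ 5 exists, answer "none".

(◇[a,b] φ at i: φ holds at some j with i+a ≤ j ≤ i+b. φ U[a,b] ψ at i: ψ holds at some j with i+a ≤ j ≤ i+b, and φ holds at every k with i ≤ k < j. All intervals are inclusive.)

Scan j = 3,4,… for ((send ∨ ¬ready) U[0,1] (recv ∨ ¬send)):
  j=3: holds
First hit at j=3, so smallest k = 3-3 = 0.

0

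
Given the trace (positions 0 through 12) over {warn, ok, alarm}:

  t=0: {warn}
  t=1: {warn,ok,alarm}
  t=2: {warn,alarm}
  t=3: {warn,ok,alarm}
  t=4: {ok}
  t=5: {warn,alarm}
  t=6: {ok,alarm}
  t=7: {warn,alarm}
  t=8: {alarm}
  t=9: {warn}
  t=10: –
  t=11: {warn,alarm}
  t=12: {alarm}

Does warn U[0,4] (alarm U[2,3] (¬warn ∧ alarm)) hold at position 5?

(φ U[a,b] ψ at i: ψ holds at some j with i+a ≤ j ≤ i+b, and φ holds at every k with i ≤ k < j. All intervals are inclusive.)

True

Need some j in [5,9] with (alarm U[2,3] (¬warn ∧ alarm)), and warn at every k in [5,j-1].
  j=5: (alarm U[2,3] (¬warn ∧ alarm)) holds; no prefix to check → satisfied.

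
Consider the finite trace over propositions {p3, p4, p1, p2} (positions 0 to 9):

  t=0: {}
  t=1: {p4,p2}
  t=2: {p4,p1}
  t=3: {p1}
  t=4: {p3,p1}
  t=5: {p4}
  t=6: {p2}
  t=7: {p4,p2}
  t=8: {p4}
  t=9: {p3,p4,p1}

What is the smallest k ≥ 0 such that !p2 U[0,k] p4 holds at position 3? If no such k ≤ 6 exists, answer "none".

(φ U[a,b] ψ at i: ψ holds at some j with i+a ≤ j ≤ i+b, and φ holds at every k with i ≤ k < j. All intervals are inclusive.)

Need earliest j ≥ 3 with p4, and !p2 at every k in [3,j-1].
  j=3: rhs fails.
  j=4: rhs fails.
  j=5: rhs holds; lhs holds on [3,4]. k = 2.

2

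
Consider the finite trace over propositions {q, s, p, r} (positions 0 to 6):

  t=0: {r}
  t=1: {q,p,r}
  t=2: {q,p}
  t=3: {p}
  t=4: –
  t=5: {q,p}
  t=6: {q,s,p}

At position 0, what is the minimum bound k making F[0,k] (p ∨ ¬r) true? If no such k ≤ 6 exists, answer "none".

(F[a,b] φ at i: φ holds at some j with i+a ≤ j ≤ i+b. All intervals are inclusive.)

1

Scan j = 0,1,… for (p ∨ ¬r):
  j=0: fails
  j=1: holds
First hit at j=1, so smallest k = 1-0 = 1.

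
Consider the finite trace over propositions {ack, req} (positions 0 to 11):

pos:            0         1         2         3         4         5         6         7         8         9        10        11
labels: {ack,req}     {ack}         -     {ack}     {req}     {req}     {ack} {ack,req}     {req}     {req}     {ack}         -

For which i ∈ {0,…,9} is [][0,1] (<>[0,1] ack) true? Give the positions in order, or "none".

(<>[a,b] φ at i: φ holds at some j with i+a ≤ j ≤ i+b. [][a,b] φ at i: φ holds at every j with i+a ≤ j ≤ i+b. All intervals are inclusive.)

0, 1, 2, 5, 6, 9

Evaluate at each i in [0,9]:
  i=0: ✓ (all of [0,1])
  i=1: ✓ (all of [1,2])
  i=2: ✓ (all of [2,3])
  i=3: ✗ (fails at j=4)
  i=4: ✗ (fails at j=4)
  i=5: ✓ (all of [5,6])
  i=6: ✓ (all of [6,7])
  i=7: ✗ (fails at j=8)
  i=8: ✗ (fails at j=8)
  i=9: ✓ (all of [9,10])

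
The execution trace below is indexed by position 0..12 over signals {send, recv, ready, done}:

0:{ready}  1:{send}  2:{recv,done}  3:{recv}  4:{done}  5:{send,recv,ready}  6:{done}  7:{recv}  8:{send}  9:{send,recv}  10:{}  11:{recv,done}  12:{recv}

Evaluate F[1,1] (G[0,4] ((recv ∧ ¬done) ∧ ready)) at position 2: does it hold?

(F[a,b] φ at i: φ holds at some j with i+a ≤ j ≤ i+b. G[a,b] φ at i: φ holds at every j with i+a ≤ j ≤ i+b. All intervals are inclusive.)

Does not hold

Check G[0,4] ((recv ∧ ¬done) ∧ ready) at each j in [3,3]:
  j=3: fails at 3
No position in the window satisfies it → formula fails.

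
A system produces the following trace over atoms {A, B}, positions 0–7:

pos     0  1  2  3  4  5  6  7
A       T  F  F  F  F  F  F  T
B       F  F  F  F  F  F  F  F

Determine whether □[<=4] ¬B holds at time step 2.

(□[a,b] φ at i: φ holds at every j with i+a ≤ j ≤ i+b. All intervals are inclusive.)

Holds

Check ¬B at every j in [2,6]:
  j=2: true
  j=3: true
  j=4: true
  j=5: true
  j=6: true
All positions satisfy it → formula holds.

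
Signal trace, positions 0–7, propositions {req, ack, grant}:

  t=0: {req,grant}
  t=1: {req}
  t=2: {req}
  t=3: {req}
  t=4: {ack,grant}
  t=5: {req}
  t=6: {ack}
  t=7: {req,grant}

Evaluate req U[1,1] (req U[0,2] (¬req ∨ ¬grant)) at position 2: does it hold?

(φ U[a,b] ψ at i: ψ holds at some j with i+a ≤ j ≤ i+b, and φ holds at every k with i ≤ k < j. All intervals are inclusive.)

Need some j in [3,3] with (req U[0,2] (¬req ∨ ¬grant)), and req at every k in [2,j-1].
  j=3: (req U[0,2] (¬req ∨ ¬grant)) holds; req holds at every k in [2,2] → satisfied.

True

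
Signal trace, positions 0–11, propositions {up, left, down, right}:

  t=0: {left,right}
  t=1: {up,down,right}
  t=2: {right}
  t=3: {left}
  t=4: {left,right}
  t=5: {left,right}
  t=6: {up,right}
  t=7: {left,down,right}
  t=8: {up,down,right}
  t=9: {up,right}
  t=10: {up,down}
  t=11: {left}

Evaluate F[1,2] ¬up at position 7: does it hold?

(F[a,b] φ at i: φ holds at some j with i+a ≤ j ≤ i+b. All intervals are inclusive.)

Check ¬up at each j in [8,9]:
  j=8: false
  j=9: false
No position in the window satisfies it → formula fails.

False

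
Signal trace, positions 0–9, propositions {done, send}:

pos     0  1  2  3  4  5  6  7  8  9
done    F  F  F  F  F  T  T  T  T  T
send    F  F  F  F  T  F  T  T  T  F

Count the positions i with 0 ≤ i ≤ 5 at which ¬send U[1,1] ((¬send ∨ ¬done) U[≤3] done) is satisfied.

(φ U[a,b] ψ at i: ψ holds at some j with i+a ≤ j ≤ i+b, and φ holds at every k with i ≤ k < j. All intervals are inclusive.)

4

Evaluate at each i in [0,5]:
  i=0: ✗ (no rhs in [1,1])
  i=1: ✓ (rhs at j=2; lhs holds on [1,1])
  i=2: ✓ (rhs at j=3; lhs holds on [2,2])
  i=3: ✓ (rhs at j=4; lhs holds on [3,3])
  i=4: ✗ (lhs fails at k=4 before rhs at j=5)
  i=5: ✓ (rhs at j=6; lhs holds on [5,5])
Positions where it holds: {1, 2, 3, 5} → 4.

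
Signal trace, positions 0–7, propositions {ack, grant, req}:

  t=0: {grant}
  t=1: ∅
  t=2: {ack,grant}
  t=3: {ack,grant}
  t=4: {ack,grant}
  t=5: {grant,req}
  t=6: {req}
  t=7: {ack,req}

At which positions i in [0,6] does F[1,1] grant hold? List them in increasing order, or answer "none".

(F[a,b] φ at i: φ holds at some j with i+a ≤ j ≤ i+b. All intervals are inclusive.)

Evaluate at each i in [0,6]:
  i=0: ✗ (none in [1,1])
  i=1: ✓ (witness j=2)
  i=2: ✓ (witness j=3)
  i=3: ✓ (witness j=4)
  i=4: ✓ (witness j=5)
  i=5: ✗ (none in [6,6])
  i=6: ✗ (none in [7,7])

1, 2, 3, 4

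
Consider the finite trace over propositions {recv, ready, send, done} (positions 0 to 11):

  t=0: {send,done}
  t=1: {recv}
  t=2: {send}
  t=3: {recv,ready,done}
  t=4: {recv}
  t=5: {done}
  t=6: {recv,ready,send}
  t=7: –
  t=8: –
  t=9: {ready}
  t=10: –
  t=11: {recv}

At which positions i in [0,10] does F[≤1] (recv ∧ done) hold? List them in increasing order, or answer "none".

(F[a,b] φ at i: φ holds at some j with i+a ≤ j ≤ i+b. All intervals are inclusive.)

Evaluate at each i in [0,10]:
  i=0: ✗ (none in [0,1])
  i=1: ✗ (none in [1,2])
  i=2: ✓ (witness j=3)
  i=3: ✓ (witness j=3)
  i=4: ✗ (none in [4,5])
  i=5: ✗ (none in [5,6])
  i=6: ✗ (none in [6,7])
  i=7: ✗ (none in [7,8])
  i=8: ✗ (none in [8,9])
  i=9: ✗ (none in [9,10])
  i=10: ✗ (none in [10,11])

2, 3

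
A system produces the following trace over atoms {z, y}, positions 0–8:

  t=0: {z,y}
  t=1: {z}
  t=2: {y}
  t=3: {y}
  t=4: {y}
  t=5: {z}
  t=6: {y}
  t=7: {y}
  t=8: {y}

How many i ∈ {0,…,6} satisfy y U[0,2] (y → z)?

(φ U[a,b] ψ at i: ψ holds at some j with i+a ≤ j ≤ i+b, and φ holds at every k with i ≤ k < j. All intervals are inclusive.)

5

Evaluate at each i in [0,6]:
  i=0: ✓ (rhs at j=0)
  i=1: ✓ (rhs at j=1)
  i=2: ✗ (no rhs in [2,4])
  i=3: ✓ (rhs at j=5; lhs holds on [3,4])
  i=4: ✓ (rhs at j=5; lhs holds on [4,4])
  i=5: ✓ (rhs at j=5)
  i=6: ✗ (no rhs in [6,8])
Positions where it holds: {0, 1, 3, 4, 5} → 5.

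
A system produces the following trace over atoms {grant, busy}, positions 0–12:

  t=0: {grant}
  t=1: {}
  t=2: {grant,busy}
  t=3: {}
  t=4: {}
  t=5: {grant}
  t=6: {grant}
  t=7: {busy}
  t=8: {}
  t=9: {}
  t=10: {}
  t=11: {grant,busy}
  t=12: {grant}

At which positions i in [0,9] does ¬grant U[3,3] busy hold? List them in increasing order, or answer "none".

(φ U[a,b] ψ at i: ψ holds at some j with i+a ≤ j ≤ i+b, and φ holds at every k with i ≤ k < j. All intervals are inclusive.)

Evaluate at each i in [0,9]:
  i=0: ✗ (no rhs in [3,3])
  i=1: ✗ (no rhs in [4,4])
  i=2: ✗ (no rhs in [5,5])
  i=3: ✗ (no rhs in [6,6])
  i=4: ✗ (lhs fails at k=5 before rhs at j=7)
  i=5: ✗ (no rhs in [8,8])
  i=6: ✗ (no rhs in [9,9])
  i=7: ✗ (no rhs in [10,10])
  i=8: ✓ (rhs at j=11; lhs holds on [8,10])
  i=9: ✗ (no rhs in [12,12])

8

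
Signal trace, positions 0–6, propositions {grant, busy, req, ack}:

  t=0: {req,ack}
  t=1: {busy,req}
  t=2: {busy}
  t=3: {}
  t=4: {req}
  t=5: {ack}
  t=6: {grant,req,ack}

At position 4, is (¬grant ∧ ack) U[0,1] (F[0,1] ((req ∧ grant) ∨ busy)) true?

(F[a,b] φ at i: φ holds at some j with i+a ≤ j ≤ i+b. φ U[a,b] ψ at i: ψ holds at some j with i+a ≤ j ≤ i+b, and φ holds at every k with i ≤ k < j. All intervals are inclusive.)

No

Need some j in [4,5] with F[0,1] ((req ∧ grant) ∨ busy), and (¬grant ∧ ack) at every k in [4,j-1].
  j=4: F[0,1] ((req ∧ grant) ∨ busy) — fails (none in [4,5]).
  j=5: F[0,1] ((req ∧ grant) ∨ busy) holds, but (¬grant ∧ ack) fails at k=4 → not this j.
No j in the window works → until fails.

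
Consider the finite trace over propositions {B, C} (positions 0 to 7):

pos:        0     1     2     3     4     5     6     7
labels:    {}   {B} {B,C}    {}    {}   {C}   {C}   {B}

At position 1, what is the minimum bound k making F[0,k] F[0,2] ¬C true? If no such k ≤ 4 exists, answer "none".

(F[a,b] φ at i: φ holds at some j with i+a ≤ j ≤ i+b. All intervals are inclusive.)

Scan j = 1,2,… for F[0,2] ¬C:
  j=1: holds
First hit at j=1, so smallest k = 1-1 = 0.

0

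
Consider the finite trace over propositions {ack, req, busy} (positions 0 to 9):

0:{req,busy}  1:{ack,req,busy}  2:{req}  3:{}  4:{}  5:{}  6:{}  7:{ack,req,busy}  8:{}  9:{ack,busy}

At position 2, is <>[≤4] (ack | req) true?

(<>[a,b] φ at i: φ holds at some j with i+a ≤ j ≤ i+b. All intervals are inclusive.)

Yes

Check (ack | req) at each j in [2,6]:
  j=2: true
  j=3: false
  j=4: false
  j=5: false
  j=6: false
Found at j=2 → formula holds.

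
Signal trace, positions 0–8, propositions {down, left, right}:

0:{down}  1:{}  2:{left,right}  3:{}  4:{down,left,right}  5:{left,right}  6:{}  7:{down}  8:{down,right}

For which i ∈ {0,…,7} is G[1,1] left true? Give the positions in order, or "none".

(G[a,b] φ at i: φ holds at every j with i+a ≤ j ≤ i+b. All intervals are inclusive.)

1, 3, 4

Evaluate at each i in [0,7]:
  i=0: ✗ (fails at j=1)
  i=1: ✓ (all of [2,2])
  i=2: ✗ (fails at j=3)
  i=3: ✓ (all of [4,4])
  i=4: ✓ (all of [5,5])
  i=5: ✗ (fails at j=6)
  i=6: ✗ (fails at j=7)
  i=7: ✗ (fails at j=8)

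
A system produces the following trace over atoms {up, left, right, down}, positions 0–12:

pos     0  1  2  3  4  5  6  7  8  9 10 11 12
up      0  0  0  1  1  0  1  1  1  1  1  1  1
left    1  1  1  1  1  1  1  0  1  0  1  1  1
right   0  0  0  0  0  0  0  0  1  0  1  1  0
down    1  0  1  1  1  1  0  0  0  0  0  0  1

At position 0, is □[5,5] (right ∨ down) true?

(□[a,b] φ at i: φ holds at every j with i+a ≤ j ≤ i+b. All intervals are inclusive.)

Yes

Check (right ∨ down) at every j in [5,5]:
  j=5: true
All positions satisfy it → formula holds.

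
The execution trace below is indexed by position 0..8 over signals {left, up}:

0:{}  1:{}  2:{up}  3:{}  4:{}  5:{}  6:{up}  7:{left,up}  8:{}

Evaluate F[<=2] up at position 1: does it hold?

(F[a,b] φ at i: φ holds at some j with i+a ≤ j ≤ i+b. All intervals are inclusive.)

True

Check up at each j in [1,3]:
  j=1: false
  j=2: true
  j=3: false
Found at j=2 → formula holds.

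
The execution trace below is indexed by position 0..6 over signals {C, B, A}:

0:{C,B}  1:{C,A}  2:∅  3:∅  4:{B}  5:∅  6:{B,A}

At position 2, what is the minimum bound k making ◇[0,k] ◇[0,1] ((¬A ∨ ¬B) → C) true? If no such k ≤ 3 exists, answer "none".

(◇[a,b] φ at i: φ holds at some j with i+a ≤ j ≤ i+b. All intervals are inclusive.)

3

Scan j = 2,3,… for ◇[0,1] ((¬A ∨ ¬B) → C):
  j=2: fails
  j=3: fails
  j=4: fails
  j=5: holds
First hit at j=5, so smallest k = 5-2 = 3.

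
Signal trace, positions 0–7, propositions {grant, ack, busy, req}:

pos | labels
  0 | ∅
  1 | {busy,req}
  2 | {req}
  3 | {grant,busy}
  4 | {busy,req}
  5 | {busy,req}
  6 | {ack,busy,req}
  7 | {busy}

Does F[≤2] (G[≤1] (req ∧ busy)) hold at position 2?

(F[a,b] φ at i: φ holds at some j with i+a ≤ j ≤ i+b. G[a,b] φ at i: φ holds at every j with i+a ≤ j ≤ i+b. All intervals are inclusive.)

Check G[≤1] (req ∧ busy) at each j in [2,4]:
  j=2: fails at 2
  j=3: fails at 3
  j=4: holds on [4,5]
Found at j=4 → formula holds.

Yes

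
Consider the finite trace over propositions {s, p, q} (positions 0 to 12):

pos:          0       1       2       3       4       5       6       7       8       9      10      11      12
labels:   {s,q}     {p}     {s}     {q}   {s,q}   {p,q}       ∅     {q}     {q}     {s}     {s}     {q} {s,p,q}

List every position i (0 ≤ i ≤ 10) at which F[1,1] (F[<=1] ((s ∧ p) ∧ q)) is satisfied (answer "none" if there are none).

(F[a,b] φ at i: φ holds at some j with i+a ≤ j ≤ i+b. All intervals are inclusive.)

Evaluate at each i in [0,10]:
  i=0: ✗ (none in [1,1])
  i=1: ✗ (none in [2,2])
  i=2: ✗ (none in [3,3])
  i=3: ✗ (none in [4,4])
  i=4: ✗ (none in [5,5])
  i=5: ✗ (none in [6,6])
  i=6: ✗ (none in [7,7])
  i=7: ✗ (none in [8,8])
  i=8: ✗ (none in [9,9])
  i=9: ✗ (none in [10,10])
  i=10: ✓ (witness j=11)

10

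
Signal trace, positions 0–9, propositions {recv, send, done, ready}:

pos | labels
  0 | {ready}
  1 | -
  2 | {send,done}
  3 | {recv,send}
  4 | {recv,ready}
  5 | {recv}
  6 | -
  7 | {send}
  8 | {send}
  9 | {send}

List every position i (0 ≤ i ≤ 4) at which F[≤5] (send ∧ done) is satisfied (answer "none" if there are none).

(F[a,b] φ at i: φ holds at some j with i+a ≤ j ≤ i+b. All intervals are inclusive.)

Evaluate at each i in [0,4]:
  i=0: ✓ (witness j=2)
  i=1: ✓ (witness j=2)
  i=2: ✓ (witness j=2)
  i=3: ✗ (none in [3,8])
  i=4: ✗ (none in [4,9])

0, 1, 2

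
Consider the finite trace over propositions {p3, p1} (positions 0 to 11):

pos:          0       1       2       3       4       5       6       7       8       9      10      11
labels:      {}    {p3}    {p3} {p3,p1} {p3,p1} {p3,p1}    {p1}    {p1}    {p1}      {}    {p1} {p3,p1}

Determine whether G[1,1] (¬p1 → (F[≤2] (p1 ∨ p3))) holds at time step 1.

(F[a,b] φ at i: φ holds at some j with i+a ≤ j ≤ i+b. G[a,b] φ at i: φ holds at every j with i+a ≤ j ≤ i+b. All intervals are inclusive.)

Check (¬p1 → (F[≤2] (p1 ∨ p3))) at every j in [2,2]:
  j=2: antecedent true; consequent holds (witness at 2) → ✓
All positions satisfy it → formula holds.

Yes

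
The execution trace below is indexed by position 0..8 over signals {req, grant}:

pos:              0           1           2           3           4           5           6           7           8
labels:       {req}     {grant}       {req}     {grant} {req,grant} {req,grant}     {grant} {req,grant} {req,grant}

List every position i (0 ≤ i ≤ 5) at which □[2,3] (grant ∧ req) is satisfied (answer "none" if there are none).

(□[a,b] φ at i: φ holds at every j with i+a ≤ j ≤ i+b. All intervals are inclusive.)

2, 5

Evaluate at each i in [0,5]:
  i=0: ✗ (fails at j=2)
  i=1: ✗ (fails at j=3)
  i=2: ✓ (all of [4,5])
  i=3: ✗ (fails at j=6)
  i=4: ✗ (fails at j=6)
  i=5: ✓ (all of [7,8])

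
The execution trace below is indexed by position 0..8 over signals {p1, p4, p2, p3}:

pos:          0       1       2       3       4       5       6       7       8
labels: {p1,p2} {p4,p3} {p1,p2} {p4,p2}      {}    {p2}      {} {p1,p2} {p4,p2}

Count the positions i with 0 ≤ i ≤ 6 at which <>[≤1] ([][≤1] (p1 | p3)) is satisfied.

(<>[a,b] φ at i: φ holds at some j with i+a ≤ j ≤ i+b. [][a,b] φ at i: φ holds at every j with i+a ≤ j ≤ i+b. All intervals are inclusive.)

2

Evaluate at each i in [0,6]:
  i=0: ✓ (witness j=0)
  i=1: ✓ (witness j=1)
  i=2: ✗ (none in [2,3])
  i=3: ✗ (none in [3,4])
  i=4: ✗ (none in [4,5])
  i=5: ✗ (none in [5,6])
  i=6: ✗ (none in [6,7])
Positions where it holds: {0, 1} → 2.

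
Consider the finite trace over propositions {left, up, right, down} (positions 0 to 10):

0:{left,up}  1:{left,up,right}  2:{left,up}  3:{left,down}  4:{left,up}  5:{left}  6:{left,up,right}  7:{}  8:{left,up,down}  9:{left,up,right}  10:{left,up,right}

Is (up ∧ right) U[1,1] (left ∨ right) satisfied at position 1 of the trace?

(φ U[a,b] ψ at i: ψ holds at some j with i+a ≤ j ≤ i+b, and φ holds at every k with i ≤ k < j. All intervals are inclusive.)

True

Need some j in [2,2] with (left ∨ right), and (up ∧ right) at every k in [1,j-1].
  j=2: (left ∨ right) holds; (up ∧ right) holds at every k in [1,1] → satisfied.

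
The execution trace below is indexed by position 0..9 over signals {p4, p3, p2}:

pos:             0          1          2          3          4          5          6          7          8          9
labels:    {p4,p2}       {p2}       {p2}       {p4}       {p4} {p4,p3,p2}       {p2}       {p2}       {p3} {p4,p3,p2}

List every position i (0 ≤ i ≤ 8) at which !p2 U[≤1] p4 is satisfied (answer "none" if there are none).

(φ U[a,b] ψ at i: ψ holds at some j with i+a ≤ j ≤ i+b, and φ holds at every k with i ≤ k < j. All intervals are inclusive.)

Evaluate at each i in [0,8]:
  i=0: ✓ (rhs at j=0)
  i=1: ✗ (no rhs in [1,2])
  i=2: ✗ (lhs fails at k=2 before rhs at j=3)
  i=3: ✓ (rhs at j=3)
  i=4: ✓ (rhs at j=4)
  i=5: ✓ (rhs at j=5)
  i=6: ✗ (no rhs in [6,7])
  i=7: ✗ (no rhs in [7,8])
  i=8: ✓ (rhs at j=9; lhs holds on [8,8])

0, 3, 4, 5, 8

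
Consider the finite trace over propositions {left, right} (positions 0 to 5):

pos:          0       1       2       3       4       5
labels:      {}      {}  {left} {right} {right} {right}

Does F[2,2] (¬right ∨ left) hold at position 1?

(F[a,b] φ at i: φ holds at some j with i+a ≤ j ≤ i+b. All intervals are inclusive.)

No

Check (¬right ∨ left) at each j in [3,3]:
  j=3: false
No position in the window satisfies it → formula fails.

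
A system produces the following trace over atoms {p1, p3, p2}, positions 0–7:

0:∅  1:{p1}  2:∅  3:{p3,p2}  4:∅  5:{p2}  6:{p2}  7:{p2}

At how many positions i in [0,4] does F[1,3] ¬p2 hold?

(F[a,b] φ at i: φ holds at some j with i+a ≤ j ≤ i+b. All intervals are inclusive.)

Evaluate at each i in [0,4]:
  i=0: ✓ (witness j=1)
  i=1: ✓ (witness j=2)
  i=2: ✓ (witness j=4)
  i=3: ✓ (witness j=4)
  i=4: ✗ (none in [5,7])
Positions where it holds: {0, 1, 2, 3} → 4.

4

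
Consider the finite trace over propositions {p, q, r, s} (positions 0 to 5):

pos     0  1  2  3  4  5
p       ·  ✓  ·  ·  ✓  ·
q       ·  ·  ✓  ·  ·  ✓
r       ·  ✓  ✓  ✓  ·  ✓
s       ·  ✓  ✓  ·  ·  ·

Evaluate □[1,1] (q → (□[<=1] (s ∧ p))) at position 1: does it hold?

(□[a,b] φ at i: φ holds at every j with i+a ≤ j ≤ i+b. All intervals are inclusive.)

False

Check (q → (□[<=1] (s ∧ p))) at every j in [2,2]:
  j=2: antecedent true; consequent fails at 2 → ✗
Fails at j=2 → formula fails.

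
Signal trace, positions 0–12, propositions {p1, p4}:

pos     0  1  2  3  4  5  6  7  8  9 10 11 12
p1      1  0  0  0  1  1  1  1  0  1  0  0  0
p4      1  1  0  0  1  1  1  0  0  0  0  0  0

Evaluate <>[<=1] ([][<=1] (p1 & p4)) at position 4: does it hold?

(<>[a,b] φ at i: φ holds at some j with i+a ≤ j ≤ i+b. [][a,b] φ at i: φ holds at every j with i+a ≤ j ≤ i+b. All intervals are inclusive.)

Yes

Check [][<=1] (p1 & p4) at each j in [4,5]:
  j=4: holds on [4,5]
  j=5: holds on [5,6]
Found at j=4 → formula holds.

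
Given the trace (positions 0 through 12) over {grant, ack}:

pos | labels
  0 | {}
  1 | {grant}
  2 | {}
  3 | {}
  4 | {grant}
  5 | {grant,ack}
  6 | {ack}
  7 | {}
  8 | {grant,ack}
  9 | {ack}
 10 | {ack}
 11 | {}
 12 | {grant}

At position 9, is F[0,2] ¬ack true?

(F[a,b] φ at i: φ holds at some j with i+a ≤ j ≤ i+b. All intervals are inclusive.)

Holds

Check ¬ack at each j in [9,11]:
  j=9: false
  j=10: false
  j=11: true
Found at j=11 → formula holds.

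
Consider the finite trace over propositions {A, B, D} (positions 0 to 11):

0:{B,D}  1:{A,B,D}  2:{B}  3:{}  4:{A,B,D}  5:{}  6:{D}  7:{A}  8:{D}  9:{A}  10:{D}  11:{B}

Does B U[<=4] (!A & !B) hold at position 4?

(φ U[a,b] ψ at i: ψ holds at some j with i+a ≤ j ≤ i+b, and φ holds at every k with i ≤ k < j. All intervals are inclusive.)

Need some j in [4,8] with (!A & !B), and B at every k in [4,j-1].
  j=4: (!A & !B) false.
  j=5: (!A & !B) holds; B holds at every k in [4,4] → satisfied.

Yes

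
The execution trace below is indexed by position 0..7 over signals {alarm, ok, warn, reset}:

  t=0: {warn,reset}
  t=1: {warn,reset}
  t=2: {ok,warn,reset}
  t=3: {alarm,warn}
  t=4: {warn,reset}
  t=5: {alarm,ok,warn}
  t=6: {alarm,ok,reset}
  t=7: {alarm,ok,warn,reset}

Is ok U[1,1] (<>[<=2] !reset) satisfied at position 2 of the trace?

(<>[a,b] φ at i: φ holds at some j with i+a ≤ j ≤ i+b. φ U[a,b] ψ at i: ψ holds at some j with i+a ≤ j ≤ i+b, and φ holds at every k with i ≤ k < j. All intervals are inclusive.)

Holds

Need some j in [3,3] with <>[<=2] !reset, and ok at every k in [2,j-1].
  j=3: <>[<=2] !reset holds; ok holds at every k in [2,2] → satisfied.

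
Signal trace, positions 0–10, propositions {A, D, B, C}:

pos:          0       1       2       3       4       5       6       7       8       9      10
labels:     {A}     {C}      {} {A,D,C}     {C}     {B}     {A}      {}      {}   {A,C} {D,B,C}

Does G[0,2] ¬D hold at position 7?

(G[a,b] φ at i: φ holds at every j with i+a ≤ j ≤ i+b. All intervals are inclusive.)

Check ¬D at every j in [7,9]:
  j=7: true
  j=8: true
  j=9: true
All positions satisfy it → formula holds.

Holds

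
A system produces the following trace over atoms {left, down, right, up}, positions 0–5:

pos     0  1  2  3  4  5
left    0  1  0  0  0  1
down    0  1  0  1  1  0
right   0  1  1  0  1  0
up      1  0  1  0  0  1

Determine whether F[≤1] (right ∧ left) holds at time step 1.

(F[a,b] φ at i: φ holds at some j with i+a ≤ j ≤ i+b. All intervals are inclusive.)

Yes

Check (right ∧ left) at each j in [1,2]:
  j=1: true
  j=2: false
Found at j=1 → formula holds.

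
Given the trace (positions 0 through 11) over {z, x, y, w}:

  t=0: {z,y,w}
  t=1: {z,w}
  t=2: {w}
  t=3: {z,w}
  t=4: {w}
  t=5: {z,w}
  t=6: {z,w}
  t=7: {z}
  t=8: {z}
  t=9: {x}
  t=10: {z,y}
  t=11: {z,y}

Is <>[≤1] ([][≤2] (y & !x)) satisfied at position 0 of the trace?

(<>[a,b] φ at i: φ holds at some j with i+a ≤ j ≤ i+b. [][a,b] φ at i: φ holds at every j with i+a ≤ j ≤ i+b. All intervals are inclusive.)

False

Check [][≤2] (y & !x) at each j in [0,1]:
  j=0: fails at 1
  j=1: fails at 1
No position in the window satisfies it → formula fails.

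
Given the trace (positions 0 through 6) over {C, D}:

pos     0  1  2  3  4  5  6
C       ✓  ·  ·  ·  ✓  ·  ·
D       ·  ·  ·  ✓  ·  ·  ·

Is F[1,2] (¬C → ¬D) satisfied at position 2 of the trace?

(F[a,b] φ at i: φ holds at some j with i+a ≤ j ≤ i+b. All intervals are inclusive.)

Check (¬C → ¬D) at each j in [3,4]:
  j=3: false
  j=4: true
Found at j=4 → formula holds.

Yes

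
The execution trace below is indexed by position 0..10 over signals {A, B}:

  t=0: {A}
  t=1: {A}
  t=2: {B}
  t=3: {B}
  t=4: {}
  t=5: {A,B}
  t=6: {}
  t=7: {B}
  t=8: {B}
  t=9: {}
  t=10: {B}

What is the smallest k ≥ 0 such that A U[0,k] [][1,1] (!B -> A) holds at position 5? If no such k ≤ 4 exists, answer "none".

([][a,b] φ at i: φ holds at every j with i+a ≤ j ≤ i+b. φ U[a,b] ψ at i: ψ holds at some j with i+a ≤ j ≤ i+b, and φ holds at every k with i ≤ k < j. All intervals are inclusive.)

Need earliest j ≥ 5 with [][1,1] (!B -> A), and A at every k in [5,j-1].
  j=5: rhs fails.
  j=6: rhs holds; lhs holds on [5,5]. k = 1.

1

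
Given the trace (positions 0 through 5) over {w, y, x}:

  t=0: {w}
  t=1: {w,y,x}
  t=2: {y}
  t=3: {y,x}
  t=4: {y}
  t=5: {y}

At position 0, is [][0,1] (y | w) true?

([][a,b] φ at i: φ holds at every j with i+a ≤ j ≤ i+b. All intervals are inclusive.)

Holds

Check (y | w) at every j in [0,1]:
  j=0: true
  j=1: true
All positions satisfy it → formula holds.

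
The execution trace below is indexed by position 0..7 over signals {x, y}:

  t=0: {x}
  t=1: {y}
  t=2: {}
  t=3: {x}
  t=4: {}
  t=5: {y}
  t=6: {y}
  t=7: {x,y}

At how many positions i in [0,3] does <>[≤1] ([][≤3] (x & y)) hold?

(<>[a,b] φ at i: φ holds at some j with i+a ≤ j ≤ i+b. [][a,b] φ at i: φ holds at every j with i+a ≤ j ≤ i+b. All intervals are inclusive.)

0

Evaluate at each i in [0,3]:
  i=0: ✗ (none in [0,1])
  i=1: ✗ (none in [1,2])
  i=2: ✗ (none in [2,3])
  i=3: ✗ (none in [3,4])
Positions where it holds: {} → 0.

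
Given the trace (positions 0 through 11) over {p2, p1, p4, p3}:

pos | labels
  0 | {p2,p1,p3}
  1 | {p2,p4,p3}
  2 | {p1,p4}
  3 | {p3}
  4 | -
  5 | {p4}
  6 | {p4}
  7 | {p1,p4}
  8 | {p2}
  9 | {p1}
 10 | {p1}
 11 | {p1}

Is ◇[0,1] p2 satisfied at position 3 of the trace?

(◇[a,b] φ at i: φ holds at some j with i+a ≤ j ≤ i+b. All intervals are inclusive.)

Check p2 at each j in [3,4]:
  j=3: false
  j=4: false
No position in the window satisfies it → formula fails.

No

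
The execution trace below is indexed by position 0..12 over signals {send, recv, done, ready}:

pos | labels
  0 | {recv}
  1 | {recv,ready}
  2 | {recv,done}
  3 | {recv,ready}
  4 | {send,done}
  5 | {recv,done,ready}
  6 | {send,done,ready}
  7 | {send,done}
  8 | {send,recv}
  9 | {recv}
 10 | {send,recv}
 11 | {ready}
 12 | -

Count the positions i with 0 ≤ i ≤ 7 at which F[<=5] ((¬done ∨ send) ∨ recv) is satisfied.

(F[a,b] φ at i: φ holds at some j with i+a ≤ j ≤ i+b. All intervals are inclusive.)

Evaluate at each i in [0,7]:
  i=0: ✓ (witness j=0)
  i=1: ✓ (witness j=1)
  i=2: ✓ (witness j=2)
  i=3: ✓ (witness j=3)
  i=4: ✓ (witness j=4)
  i=5: ✓ (witness j=5)
  i=6: ✓ (witness j=6)
  i=7: ✓ (witness j=7)
Positions where it holds: {0, 1, 2, 3, 4, 5, 6, 7} → 8.

8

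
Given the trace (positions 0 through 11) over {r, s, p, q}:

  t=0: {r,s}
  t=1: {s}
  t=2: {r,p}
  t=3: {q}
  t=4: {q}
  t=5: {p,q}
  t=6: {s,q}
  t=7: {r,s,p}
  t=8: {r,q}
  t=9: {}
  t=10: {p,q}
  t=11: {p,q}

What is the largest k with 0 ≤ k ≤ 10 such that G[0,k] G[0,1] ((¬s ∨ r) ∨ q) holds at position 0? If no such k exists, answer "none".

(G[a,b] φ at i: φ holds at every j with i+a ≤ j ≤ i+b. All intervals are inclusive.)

G[0,1] ((¬s ∨ r) ∨ q) must hold from j=0 onward; find where it first fails.
  j=0: fails → no k works.

none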